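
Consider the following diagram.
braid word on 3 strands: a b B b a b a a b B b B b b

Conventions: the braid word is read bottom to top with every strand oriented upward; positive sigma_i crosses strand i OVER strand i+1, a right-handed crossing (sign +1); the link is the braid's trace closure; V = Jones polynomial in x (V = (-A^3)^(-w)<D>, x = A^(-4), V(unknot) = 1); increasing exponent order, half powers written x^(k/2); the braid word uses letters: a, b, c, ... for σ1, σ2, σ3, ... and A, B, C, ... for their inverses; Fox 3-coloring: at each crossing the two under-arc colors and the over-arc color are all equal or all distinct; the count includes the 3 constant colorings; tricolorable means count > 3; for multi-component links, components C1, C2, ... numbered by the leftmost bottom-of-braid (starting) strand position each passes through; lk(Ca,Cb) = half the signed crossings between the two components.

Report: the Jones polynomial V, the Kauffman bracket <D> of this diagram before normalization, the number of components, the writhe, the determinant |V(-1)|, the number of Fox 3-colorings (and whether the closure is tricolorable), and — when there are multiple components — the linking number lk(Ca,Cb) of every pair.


V = x^3 + x^5 - x^8
<D> = -A^-8 + A^4 + A^12 (w = +8)
1 component over 14 crossings, w = +8
9 Fox colorings among 3^14, |V(-1)| = 3: tricolorable
why: det 3 = |V(-1)|; divisible by 3, so tricolorable


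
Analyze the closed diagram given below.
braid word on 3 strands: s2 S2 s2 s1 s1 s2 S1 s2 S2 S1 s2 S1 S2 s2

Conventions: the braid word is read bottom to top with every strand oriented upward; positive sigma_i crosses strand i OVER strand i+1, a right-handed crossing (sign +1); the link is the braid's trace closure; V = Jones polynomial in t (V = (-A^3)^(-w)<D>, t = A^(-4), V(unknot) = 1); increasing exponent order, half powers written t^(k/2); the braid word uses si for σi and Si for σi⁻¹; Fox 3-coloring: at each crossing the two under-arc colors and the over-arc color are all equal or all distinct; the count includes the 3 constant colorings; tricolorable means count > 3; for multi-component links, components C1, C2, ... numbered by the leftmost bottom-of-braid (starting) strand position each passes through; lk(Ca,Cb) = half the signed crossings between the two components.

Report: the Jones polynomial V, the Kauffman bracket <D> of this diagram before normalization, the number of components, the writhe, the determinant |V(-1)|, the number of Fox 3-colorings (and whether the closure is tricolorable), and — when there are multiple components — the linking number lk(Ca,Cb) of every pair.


V = -t^-1 + 2 - t + 2t^2 - t^3 + t^4 - t^5
<D> = -A^-14 + A^-10 - A^-6 + 2A^-2 - A^2 + 2A^6 - A^10 (w = +2)
1 component over 14 crossings, w = +2
9 Fox colorings among 3^14, |V(-1)| = 9: tricolorable
why: the span of V is 6, forcing >= 6 crossings in any diagram


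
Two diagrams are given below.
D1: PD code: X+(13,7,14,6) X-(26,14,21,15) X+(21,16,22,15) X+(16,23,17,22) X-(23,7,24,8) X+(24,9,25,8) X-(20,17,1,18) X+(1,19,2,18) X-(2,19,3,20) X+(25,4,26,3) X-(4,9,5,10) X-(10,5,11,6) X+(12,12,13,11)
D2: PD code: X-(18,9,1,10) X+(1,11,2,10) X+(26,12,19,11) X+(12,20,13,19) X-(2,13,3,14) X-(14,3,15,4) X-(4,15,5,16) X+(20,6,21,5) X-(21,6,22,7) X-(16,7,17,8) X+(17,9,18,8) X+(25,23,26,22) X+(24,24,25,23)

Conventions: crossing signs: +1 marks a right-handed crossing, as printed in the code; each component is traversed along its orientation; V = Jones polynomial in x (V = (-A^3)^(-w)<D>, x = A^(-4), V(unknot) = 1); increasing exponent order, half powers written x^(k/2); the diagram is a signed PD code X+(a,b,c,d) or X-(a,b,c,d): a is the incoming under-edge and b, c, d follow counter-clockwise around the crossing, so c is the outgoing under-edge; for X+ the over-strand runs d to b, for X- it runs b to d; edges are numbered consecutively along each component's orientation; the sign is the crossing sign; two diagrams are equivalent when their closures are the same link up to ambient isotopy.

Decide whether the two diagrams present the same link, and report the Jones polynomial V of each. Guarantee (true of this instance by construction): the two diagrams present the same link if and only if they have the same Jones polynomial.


equivalent: no
D1 (bracket A^-7 + A; 13 crossings at w = +1): V = -x^(1/2) - x^(5/2)
V(D2) = x^(-7/2) - x^(-5/2) + x^(-3/2) - 2x^(-1/2) - x^(3/2)  [13 crossings, <D> = A^-3 + 2A^5 - A^9 + A^13 - A^17, w = +1]
observation: 2 classes among 2 diagrams; unequal V(x) rules out equality


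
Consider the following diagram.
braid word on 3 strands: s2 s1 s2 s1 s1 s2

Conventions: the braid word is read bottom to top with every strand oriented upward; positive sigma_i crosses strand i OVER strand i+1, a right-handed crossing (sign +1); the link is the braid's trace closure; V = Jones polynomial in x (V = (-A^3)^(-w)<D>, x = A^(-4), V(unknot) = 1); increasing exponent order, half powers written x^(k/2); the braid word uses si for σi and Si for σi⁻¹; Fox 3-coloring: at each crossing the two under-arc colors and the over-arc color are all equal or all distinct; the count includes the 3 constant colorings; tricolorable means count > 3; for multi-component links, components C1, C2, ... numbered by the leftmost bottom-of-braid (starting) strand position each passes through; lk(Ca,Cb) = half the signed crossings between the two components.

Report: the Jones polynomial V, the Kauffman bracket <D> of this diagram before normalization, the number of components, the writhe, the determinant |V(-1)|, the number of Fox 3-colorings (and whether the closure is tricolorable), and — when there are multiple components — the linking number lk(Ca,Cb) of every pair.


V = x^2 + x^4 - x^5 + x^6 - x^7
<D> = -A^-10 + A^-6 - A^-2 + A^2 + A^10 (w = +6)
1 component over 6 crossings, w = +6
3 Fox colorings among 3^6, |V(-1)| = 5: not tricolorable
why: det 5 = |V(-1)|; not divisible by 3, so not tricolorable


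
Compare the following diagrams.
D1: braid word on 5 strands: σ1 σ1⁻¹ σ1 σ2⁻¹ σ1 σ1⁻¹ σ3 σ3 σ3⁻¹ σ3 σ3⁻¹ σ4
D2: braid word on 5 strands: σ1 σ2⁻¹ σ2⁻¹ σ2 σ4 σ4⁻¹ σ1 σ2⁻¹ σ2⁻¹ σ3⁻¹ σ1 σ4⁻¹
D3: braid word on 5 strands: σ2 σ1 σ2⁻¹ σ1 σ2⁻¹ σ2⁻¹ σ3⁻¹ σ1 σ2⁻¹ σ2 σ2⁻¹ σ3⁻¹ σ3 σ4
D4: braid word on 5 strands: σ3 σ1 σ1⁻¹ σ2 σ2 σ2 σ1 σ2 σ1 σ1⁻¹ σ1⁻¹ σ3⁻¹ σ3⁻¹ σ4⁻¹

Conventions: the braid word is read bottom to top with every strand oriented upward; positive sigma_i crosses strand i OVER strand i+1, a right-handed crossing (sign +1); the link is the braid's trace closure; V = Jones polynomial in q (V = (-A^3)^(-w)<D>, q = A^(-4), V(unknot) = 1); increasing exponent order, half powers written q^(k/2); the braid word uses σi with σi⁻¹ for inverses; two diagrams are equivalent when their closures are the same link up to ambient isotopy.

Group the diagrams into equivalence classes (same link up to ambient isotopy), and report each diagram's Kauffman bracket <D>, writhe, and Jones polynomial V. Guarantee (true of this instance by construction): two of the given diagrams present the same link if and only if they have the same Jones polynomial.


equivalence classes: {D1} | {D2, D3} | {D4}
D1 (bracket A^6; 12 crossings at w = +2): V = 1
D2 (bracket -A^-18 + 2A^-14 - 2A^-10 + 3A^-6 - 2A^-2 + 2A^2 - A^6; 12 crossings at w = -2): V = -q^-3 + 2q^-2 - 2q^-1 + 3 - 2q + 2q^2 - q^3
V(D3) = -q^-3 + 2q^-2 - 2q^-1 + 3 - 2q + 2q^2 - q^3  [14 crossings, <D> = -A^-12 + 2A^-8 - 2A^-4 + 3 - 2A^4 + 2A^8 - A^12, w = 0]
D4 (bracket -A^-10 + A^-6 + A^2; 14 crossings at w = +2): V = q + q^3 - q^4
observation: V(q) takes 3 values over 4 diagrams, fixing the grouping


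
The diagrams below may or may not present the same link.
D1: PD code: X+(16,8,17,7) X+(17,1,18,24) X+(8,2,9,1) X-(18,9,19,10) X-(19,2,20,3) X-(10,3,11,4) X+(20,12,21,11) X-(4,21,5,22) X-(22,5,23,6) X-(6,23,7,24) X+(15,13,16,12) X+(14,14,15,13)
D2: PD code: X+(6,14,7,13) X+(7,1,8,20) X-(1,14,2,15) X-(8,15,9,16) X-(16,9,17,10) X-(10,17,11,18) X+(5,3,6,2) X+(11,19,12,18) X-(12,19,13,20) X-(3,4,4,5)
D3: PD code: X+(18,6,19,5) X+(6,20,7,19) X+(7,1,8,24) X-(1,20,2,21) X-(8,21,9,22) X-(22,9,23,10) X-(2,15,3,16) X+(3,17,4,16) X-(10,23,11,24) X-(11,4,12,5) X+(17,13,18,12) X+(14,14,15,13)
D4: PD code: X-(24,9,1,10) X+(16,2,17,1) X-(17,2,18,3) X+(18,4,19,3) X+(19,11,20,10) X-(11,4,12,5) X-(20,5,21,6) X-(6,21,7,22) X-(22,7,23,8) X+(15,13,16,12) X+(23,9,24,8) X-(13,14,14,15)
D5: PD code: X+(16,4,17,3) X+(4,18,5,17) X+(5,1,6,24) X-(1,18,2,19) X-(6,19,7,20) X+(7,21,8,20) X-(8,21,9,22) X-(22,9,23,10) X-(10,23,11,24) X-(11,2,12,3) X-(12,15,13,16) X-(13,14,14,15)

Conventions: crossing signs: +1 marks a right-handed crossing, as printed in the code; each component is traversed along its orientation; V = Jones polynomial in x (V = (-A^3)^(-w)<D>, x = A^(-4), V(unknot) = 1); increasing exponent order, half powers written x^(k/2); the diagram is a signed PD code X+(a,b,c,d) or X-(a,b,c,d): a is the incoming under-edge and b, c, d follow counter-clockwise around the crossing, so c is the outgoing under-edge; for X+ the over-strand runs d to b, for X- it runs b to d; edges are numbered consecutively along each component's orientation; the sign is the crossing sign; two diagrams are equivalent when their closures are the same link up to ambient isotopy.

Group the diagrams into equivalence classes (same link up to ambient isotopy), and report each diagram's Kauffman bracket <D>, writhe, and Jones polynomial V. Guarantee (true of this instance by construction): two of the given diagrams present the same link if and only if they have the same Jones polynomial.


equivalence classes: {D1, D2, D3, D4, D5}
D1 (bracket A^4 + A^12 - A^16; 12 crossings at w = 0): V = -x^-4 + x^-3 + x^-1
D2 (bracket A^-2 + A^6 - A^10; 10 crossings at w = -2): V = -x^-4 + x^-3 + x^-1
V(D3) = -x^-4 + x^-3 + x^-1  [12 crossings, <D> = A^4 + A^12 - A^16, w = 0]
V(D4) = -x^-4 + x^-3 + x^-1  [12 crossings, <D> = A^-2 + A^6 - A^10, w = -2]
D5 (bracket A^-8 + 1 - A^4; 12 crossings at w = -4): V = -x^-4 + x^-3 + x^-1
key observation: all 5 diagrams share one V(x), hence one class


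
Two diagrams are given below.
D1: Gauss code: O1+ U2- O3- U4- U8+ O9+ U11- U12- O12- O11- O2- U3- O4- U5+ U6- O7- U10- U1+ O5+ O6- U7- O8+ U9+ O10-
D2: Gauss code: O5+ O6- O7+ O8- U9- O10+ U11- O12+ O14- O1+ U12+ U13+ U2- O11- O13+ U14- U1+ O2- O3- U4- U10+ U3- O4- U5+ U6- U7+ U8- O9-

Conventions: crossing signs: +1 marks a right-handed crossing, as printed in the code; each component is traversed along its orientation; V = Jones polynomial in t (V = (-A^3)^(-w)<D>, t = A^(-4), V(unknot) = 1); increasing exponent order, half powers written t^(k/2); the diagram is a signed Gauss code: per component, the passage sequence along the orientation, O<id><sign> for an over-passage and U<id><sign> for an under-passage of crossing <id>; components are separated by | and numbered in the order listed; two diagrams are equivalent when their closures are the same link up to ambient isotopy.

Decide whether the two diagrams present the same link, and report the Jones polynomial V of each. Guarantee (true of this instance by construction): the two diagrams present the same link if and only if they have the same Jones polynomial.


same link: yes
V(D1) = 1  [12 crossings, <D> = A^-12, w = -4]
V(D2) = 1  [14 crossings, <D> = A^-6, w = -2]
insight: Reidemeister moves carry D1 (12 crossings) to D2 (14)


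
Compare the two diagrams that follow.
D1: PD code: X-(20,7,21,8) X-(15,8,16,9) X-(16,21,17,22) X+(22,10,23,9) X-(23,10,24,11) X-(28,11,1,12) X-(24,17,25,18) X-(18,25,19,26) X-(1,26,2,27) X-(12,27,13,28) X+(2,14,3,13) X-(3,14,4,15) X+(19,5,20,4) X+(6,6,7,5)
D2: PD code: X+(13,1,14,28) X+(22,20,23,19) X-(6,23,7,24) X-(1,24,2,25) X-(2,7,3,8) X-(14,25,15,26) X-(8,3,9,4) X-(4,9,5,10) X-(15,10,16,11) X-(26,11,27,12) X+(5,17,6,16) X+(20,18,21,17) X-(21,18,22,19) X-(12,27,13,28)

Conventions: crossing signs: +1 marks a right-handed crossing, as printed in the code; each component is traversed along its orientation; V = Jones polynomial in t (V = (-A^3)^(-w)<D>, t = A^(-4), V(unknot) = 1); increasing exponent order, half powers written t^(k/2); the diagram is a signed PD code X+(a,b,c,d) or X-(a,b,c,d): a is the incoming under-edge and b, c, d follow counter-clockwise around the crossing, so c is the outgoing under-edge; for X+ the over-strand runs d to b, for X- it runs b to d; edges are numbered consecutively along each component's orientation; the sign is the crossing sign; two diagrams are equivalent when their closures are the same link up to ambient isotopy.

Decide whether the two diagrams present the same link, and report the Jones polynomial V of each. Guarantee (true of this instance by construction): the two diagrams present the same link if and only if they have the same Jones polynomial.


equivalent: yes
D1 (bracket A^-10 + 2A^-2 - 2A^2 + A^6 - 2A^10 + A^14; 14 crossings at w = -6): V = t^-8 - 2t^-7 + t^-6 - 2t^-5 + 2t^-4 + t^-2
D2 (bracket A^-10 + 2A^-2 - 2A^2 + A^6 - 2A^10 + A^14; 14 crossings at w = -6): V = t^-8 - 2t^-7 + t^-6 - 2t^-5 + 2t^-4 + t^-2
key observation: from 14 to 14 crossings by R-moves: one link, two diagrams


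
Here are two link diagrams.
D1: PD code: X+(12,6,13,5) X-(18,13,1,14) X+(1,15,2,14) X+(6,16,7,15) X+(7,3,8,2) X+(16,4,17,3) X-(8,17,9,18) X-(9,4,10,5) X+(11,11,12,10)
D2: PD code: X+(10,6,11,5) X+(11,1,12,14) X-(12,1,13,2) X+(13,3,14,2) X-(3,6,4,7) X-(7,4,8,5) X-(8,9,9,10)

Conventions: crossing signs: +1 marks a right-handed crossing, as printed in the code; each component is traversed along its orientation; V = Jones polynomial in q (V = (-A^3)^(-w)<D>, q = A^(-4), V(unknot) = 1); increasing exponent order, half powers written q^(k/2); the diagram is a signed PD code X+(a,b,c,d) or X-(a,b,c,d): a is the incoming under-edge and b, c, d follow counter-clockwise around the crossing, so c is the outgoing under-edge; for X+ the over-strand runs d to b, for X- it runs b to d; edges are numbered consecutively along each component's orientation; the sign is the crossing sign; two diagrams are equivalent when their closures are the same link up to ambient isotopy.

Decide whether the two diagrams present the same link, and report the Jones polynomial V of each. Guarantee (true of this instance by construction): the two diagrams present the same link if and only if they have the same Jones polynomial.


equivalent: yes
D1 (bracket -A^9; 9 crossings at w = +3): V = 1
D2 (bracket -A^-3; 7 crossings at w = -1): V = 1
key observation: from 9 to 7 crossings by R-moves: one link, two diagrams


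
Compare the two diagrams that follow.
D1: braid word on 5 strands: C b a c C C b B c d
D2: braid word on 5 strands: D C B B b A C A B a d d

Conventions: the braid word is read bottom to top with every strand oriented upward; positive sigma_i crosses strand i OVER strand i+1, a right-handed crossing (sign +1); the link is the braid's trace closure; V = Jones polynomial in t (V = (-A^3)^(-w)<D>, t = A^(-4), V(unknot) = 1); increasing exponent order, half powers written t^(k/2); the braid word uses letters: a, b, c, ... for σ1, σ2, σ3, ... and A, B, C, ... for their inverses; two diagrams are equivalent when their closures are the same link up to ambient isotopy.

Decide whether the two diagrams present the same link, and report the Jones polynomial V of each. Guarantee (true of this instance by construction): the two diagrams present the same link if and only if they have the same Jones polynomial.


equivalent: no
D1 (bracket A^6; 10 crossings at w = +2): V = 1
V(D2) = -t^-6 + t^-5 - t^-4 + 2t^-3 - t^-2 + t^-1  (w -4, c 12, <D> = A^-8 - A^-4 + 2 - A^4 + A^8 - A^12)
key observation: comparing 2 Jones polynomials yields 2 groups


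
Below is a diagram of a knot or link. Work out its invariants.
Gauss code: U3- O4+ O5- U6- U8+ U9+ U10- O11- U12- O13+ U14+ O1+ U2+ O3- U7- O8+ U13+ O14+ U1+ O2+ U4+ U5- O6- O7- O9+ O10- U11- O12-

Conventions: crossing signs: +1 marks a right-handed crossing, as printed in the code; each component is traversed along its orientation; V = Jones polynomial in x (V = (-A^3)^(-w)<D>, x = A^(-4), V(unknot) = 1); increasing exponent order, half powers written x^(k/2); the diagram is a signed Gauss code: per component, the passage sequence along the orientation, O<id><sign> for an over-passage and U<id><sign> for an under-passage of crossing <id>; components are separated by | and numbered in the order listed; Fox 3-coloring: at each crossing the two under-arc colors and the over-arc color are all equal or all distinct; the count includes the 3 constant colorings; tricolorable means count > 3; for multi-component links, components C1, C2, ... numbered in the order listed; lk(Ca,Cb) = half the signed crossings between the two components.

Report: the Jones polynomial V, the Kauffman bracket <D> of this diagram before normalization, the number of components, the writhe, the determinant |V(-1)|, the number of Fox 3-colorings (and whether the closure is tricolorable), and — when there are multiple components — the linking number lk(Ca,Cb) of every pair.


Jones polynomial: V(x) = -x^-3 + x^-2 - x^-1 + 3 - x + x^2 - x^3
<D> = -A^-12 + A^-8 - A^-4 + 3 - A^4 + A^8 - A^12; writhe 0
components 1, writhe 0 (14 crossings)
3-colorings: 27 of 3^14, det 9 — tricolorable
note: det 9 = |V(-1)|; divisible by 3, so tricolorable


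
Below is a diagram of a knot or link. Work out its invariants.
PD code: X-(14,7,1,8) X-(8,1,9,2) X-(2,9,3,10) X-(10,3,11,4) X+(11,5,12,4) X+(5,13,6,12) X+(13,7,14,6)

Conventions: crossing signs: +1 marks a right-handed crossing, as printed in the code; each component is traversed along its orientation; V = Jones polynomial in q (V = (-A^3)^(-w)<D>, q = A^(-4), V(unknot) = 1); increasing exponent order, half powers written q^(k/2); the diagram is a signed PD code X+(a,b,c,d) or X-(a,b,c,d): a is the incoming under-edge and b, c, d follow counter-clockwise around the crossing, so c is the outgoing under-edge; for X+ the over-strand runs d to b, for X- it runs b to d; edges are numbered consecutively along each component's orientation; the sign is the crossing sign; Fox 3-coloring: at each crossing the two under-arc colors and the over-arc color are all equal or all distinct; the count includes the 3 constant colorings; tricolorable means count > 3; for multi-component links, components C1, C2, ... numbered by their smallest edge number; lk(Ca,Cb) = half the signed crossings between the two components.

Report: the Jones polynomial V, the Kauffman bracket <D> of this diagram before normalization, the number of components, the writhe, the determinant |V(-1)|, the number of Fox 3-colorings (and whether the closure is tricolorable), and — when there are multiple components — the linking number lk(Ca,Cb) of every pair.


V(q) = 1
bracket: -A^-3, w = -1
1 component, writhe -1, over 7 crossings
det 1, colorings 3 of 3^7 — not tricolorable
observation: w = -1 shifts under R1 moves; the (-A^3)^(1) factor cancels that in V


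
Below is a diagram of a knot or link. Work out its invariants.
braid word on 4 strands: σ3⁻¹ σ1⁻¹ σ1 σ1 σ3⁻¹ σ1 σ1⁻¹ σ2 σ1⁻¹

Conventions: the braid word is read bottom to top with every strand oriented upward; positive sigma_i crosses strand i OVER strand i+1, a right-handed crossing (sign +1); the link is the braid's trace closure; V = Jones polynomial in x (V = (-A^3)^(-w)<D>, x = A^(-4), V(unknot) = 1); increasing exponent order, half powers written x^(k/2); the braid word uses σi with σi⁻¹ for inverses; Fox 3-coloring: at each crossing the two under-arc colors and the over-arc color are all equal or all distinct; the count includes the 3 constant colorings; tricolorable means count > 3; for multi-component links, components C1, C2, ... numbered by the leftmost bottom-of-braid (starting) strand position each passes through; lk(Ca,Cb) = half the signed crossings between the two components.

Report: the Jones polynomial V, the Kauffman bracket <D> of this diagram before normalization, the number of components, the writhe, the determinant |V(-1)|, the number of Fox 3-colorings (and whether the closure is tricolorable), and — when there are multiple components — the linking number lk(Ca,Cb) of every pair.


Jones polynomial: V(x) = x^-3 + x^-2 + x^-1 + 1
<D> = -A^-3 - A - A^5 - A^9; writhe -1
components 3, writhe -1 (9 crossings)
linking number lk(C1,C2) = 0
lk(C1,C3): -1
lk(C2,C3) = 0
3-colorings: 9 of 3^9, det 0 — tricolorable
note: inverse pairs cancel, leaving σ3⁻¹ σ1 σ3⁻¹ σ2 σ1⁻¹


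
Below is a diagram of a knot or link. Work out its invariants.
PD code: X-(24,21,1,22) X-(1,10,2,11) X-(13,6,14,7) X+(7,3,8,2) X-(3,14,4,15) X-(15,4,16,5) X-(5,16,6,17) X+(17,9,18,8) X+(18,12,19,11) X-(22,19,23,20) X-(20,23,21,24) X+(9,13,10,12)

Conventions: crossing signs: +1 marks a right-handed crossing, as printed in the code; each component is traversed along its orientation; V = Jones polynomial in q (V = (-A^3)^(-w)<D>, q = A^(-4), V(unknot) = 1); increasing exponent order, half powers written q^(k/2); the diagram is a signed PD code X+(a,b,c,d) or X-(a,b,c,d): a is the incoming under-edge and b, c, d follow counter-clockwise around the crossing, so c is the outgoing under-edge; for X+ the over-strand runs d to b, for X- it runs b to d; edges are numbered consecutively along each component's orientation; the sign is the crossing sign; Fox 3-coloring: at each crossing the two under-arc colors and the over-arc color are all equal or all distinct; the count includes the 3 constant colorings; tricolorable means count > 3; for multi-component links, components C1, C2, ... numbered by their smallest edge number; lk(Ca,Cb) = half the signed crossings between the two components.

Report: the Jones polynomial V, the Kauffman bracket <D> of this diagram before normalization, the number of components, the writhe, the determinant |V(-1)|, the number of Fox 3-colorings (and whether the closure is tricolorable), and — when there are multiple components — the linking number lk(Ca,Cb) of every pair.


V(q) = -q^-9 + 3q^-8 - 4q^-7 + 5q^-6 - 6q^-5 + 5q^-4 - 4q^-3 + 3q^-2 - q^-1 + 1
bracket: A^-12 - A^-8 + 3A^-4 - 4 + 5A^4 - 6A^8 + 5A^12 - 4A^16 + 3A^20 - A^24, w = -4
1 component, writhe -4, over 12 crossings
det 33, colorings 9 of 3^12 — tricolorable
observation: w = -4 shifts under R1 moves; the (-A^3)^(4) factor cancels that in V


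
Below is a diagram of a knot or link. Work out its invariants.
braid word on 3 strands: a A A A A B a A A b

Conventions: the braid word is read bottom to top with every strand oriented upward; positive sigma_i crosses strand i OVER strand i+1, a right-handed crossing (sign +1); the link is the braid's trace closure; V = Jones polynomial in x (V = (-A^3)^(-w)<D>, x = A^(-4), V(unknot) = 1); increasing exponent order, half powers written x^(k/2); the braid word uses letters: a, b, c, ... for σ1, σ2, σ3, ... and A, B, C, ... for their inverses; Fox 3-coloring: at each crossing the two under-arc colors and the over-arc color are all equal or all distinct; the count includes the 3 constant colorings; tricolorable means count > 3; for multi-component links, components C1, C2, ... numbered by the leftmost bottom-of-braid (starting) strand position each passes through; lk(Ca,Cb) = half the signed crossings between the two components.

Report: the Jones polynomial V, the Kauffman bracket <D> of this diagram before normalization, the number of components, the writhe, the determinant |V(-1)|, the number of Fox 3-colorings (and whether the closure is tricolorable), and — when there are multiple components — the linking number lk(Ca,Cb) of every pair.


V = -x^-4 + x^-3 + x^-1
<D> = A^-8 + 1 - A^4 (w = -4)
1 component over 10 crossings, w = -4
9 Fox colorings among 3^10, |V(-1)| = 3: tricolorable
why: V spans 3 powers of x: at least 3 crossings in any diagram


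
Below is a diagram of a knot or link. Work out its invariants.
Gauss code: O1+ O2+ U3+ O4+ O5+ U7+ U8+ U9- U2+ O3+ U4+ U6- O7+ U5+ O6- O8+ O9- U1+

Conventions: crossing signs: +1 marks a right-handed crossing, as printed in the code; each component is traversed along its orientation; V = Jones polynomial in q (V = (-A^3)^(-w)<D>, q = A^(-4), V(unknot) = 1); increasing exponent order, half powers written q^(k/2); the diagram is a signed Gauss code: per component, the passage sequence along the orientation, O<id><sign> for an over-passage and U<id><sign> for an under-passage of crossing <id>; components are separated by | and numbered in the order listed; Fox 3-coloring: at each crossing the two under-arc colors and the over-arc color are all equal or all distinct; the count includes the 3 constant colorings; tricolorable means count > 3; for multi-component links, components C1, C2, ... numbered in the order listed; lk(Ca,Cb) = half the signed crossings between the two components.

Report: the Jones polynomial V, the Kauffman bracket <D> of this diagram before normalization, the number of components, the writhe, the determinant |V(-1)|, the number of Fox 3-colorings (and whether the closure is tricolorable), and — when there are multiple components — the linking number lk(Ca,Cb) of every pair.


V(q) = q - q^2 + 2q^3 - q^4 + q^5 - q^6
bracket: A^-9 - A^-5 + A^-1 - 2A^3 + A^7 - A^11, w = +5
1 component, writhe +5, over 9 crossings
det 7, colorings 3 of 3^9 — not tricolorable
observation: V spans 5 powers of q: at least 5 crossings in any diagram


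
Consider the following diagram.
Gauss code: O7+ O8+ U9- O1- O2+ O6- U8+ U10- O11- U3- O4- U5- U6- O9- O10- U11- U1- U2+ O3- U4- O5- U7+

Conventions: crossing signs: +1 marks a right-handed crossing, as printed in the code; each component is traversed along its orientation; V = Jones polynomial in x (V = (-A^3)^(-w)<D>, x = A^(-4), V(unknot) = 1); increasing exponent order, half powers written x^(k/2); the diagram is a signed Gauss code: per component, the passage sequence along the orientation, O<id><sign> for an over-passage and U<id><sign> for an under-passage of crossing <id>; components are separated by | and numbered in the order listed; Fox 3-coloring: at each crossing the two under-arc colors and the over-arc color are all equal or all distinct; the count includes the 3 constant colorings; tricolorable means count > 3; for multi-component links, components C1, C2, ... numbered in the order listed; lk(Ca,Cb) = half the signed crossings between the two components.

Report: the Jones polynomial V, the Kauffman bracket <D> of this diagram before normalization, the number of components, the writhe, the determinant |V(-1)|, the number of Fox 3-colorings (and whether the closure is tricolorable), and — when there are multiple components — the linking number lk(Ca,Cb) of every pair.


V = -x^-9 + x^-8 - 2x^-7 + 3x^-6 - 2x^-5 + 2x^-4 - x^-3 + x^-2
<D> = -A^-7 + A^-3 - 2A + 2A^5 - 3A^9 + 2A^13 - A^17 + A^21 (w = -5)
1 component over 11 crossings, w = -5
3 Fox colorings among 3^11, |V(-1)| = 13: not tricolorable
why: |V(-1)| = 13: so not tricolorable, since 3 does not divide 13


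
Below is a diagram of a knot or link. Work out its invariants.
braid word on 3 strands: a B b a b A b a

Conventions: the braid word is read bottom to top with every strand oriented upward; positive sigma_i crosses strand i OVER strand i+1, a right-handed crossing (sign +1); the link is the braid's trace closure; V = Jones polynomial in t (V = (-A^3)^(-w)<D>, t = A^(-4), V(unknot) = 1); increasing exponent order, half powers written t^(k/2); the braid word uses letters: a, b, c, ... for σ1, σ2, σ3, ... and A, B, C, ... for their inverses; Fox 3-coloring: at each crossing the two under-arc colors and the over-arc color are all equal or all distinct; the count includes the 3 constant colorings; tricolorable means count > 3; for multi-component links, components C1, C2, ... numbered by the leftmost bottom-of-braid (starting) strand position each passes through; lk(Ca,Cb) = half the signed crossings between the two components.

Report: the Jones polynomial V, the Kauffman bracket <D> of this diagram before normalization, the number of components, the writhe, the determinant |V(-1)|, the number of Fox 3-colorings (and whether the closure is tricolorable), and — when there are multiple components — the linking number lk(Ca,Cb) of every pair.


V = t - t^2 + 2t^3 - t^4 + t^5 - t^6
<D> = -A^-12 + A^-8 - A^-4 + 2 - A^4 + A^8 (w = +4)
1 component over 8 crossings, w = +4
3 Fox colorings among 3^8, |V(-1)| = 7: not tricolorable
why: det 7 = |V(-1)|; not divisible by 3, so not tricolorable


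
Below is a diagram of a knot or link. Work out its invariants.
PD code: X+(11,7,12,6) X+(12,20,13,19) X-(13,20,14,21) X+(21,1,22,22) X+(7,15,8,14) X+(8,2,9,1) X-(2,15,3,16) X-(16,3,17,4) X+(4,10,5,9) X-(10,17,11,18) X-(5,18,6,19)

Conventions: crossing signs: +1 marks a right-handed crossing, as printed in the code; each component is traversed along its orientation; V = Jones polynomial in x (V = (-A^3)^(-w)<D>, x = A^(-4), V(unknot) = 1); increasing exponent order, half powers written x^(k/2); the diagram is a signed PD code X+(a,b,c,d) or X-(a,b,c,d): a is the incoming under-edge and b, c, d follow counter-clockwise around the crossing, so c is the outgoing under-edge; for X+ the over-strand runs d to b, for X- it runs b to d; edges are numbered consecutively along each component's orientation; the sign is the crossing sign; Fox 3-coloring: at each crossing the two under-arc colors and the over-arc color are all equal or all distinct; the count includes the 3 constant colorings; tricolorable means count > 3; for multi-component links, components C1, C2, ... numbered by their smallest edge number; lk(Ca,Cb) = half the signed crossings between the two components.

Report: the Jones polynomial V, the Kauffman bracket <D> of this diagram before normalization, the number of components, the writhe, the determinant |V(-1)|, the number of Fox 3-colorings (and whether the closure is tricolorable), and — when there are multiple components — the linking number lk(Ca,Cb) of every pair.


V(x) = -x^-3 + x^-2 - x^-1 + 3 - x + x^2 - x^3
bracket: A^-9 - A^-5 + A^-1 - 3A^3 + A^7 - A^11 + A^15, w = +1
1 component, writhe +1, over 11 crossings
det 9, colorings 27 of 3^11 — tricolorable
observation: w = +1 shifts under R1 moves; the (-A^3)^(-1) factor cancels that in V


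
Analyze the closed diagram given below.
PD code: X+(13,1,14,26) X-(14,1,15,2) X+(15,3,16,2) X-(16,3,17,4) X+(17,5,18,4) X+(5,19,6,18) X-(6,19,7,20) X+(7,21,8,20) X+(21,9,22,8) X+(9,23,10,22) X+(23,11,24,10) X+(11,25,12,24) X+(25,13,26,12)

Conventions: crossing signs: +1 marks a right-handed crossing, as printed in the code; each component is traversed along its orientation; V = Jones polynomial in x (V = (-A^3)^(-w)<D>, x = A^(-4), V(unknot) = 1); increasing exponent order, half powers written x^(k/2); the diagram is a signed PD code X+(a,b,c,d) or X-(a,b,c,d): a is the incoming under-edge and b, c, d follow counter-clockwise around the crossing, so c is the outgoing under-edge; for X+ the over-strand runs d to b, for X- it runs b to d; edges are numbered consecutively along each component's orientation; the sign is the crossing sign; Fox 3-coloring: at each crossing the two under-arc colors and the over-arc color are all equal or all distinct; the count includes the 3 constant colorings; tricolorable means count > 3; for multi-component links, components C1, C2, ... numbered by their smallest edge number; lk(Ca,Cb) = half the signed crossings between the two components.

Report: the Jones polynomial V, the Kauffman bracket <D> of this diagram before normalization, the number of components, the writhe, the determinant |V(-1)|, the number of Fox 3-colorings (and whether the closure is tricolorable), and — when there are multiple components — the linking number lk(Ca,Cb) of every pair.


Jones polynomial: V(x) = x^3 + x^5 - x^6 + x^7 - x^8 + x^9 - x^10
<D> = A^-19 - A^-15 + A^-11 - A^-7 + A^-3 - A - A^9; writhe +7
components 1, writhe +7 (13 crossings)
3-colorings: 3 of 3^13, det 7 — not tricolorable
note: the span of V is 7, forcing >= 7 crossings in any diagram


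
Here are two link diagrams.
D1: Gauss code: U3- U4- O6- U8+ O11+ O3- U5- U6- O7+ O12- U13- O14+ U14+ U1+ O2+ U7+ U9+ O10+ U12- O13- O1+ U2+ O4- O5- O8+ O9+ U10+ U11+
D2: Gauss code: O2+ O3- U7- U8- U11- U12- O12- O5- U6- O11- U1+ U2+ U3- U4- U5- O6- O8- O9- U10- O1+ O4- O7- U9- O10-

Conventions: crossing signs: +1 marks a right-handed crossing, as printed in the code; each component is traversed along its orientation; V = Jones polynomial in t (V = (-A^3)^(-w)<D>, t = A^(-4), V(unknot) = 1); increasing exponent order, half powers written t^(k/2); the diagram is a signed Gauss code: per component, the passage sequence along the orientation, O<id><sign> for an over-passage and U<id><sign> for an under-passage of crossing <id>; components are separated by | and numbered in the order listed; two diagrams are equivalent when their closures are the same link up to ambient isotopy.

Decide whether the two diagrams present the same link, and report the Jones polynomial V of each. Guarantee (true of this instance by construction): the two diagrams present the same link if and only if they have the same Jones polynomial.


same link: no
V(D1) = 1  [14 crossings, <D> = A^6, w = +2]
D2 (bracket A^-16 + 2A^-8 - 2A^-4 + 1 - 2A^4 + A^8; 12 crossings at w = -8): V = t^-8 - 2t^-7 + t^-6 - 2t^-5 + 2t^-4 + t^-2
note: 2 values of V(t) split the 2 diagrams


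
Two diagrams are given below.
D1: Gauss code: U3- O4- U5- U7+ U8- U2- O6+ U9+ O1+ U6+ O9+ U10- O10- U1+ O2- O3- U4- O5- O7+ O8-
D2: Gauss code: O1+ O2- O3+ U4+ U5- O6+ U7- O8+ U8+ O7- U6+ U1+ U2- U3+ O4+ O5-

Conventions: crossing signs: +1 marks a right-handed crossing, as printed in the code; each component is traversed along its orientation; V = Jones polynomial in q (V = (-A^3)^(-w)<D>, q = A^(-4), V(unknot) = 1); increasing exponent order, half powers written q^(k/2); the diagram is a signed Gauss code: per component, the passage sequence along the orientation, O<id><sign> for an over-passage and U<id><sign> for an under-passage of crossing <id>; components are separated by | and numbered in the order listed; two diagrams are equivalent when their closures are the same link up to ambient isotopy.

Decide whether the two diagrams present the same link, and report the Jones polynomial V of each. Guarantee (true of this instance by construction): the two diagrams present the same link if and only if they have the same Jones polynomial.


equivalent: no
V(D1) = -q^-3 + q^-2 - q^-1 + 3 - q + q^2 - q^3  (w -2, c 10, <D> = -A^-18 + A^-14 - A^-10 + 3A^-6 - A^-2 + A^2 - A^6)
D2 (bracket A^6; 8 crossings at w = +2): V = 1
why: V(q) takes 2 values over 2 diagrams, fixing the grouping


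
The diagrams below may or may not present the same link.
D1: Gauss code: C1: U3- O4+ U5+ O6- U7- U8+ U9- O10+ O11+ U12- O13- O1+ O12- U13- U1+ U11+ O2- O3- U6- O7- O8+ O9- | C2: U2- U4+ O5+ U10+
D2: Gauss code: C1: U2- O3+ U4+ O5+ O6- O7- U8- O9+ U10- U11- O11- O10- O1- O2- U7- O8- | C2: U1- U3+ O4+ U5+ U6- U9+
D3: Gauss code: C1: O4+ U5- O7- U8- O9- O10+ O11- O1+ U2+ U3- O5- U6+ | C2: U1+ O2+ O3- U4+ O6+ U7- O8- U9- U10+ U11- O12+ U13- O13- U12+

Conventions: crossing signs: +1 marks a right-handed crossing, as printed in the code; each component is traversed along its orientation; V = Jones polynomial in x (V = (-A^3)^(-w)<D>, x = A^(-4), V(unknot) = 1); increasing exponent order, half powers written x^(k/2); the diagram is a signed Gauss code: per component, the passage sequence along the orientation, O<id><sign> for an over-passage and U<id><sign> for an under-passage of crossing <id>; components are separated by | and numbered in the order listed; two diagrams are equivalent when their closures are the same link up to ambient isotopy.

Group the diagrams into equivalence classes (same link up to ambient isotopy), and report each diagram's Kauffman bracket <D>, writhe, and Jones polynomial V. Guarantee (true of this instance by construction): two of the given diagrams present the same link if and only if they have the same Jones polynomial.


classes: {D1, D2} | {D3}
V(D1) = x^(-7/2) - x^(-5/2) + x^(-3/2) - 2x^(-1/2) - x^(3/2)  [13 crossings, <D> = A^-9 + 2A^-1 - A^3 + A^7 - A^11, w = -1]
V(D2) = x^(-7/2) - x^(-5/2) + x^(-3/2) - 2x^(-1/2) - x^(3/2)  [11 crossings, <D> = A^-15 + 2A^-7 - A^-3 + A - A^5, w = -3]
D3 (bracket A^-9 - A^-5 + 2A^-1 - A^3 + 2A^7 - A^11; 13 crossings at w = -1): V = x^(-7/2) - 2x^(-5/2) + x^(-3/2) - 2x^(-1/2) + x^(1/2) - x^(3/2)
note: 2 classes among 3 diagrams; unequal V(x) rules out equality


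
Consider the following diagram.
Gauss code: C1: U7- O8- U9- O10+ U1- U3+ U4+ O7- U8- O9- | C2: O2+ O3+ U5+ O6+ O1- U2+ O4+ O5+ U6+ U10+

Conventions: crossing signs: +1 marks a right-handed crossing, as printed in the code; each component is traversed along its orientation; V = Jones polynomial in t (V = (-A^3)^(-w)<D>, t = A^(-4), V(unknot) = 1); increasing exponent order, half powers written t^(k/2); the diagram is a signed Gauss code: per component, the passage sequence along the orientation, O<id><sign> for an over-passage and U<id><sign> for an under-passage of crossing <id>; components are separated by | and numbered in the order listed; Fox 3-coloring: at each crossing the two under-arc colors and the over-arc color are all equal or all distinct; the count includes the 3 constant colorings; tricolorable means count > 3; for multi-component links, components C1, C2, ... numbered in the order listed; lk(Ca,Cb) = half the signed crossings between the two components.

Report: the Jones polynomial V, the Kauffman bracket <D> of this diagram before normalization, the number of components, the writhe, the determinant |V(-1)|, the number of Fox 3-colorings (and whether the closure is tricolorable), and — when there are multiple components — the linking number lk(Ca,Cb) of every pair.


V(t) = t^(-5/2) - t^(-3/2) + 2t^(-1/2) - 4t^(1/2) + 2t^(3/2) - 4t^(5/2) + 2t^(7/2) - t^(9/2) + t^(11/2)
bracket: A^-16 - A^-12 + 2A^-8 - 4A^-4 + 2 - 4A^4 + 2A^8 - A^12 + A^16, w = +2
2 components, writhe +2, over 10 crossings
lk(C1,C2) = +1
det 18, colorings 27 of 3^10 — tricolorable
observation: det 18 = |V(-1)|; divisible by 3, so tricolorable


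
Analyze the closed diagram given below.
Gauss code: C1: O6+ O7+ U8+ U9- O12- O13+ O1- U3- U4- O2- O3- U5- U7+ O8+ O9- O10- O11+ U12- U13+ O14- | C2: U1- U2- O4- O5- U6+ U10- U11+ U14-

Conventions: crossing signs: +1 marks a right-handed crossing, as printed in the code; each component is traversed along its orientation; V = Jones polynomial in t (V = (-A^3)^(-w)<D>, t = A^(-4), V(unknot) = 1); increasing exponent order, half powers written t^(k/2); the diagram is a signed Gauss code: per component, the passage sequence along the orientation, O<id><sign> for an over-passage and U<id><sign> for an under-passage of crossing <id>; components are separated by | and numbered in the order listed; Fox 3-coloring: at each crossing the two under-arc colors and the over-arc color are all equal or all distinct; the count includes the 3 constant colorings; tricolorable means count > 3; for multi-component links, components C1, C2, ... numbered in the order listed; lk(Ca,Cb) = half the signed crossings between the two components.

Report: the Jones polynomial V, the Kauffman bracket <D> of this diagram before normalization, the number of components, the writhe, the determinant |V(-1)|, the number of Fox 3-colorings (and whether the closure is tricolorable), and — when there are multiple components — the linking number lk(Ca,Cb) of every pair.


Jones polynomial: V(t) = -t^(-11/2) + t^(-9/2) - t^(-7/2) - t^(-3/2)
<D> = -A^-6 - A^2 + A^6 - A^10; writhe -4
components 2, writhe -4 (14 crossings)
linking number lk(C1,C2) = -2
3-colorings: 3 of 3^14, det 4 — not tricolorable
note: w = -4 shifts under R1 moves; the (-A^3)^(4) factor cancels that in V


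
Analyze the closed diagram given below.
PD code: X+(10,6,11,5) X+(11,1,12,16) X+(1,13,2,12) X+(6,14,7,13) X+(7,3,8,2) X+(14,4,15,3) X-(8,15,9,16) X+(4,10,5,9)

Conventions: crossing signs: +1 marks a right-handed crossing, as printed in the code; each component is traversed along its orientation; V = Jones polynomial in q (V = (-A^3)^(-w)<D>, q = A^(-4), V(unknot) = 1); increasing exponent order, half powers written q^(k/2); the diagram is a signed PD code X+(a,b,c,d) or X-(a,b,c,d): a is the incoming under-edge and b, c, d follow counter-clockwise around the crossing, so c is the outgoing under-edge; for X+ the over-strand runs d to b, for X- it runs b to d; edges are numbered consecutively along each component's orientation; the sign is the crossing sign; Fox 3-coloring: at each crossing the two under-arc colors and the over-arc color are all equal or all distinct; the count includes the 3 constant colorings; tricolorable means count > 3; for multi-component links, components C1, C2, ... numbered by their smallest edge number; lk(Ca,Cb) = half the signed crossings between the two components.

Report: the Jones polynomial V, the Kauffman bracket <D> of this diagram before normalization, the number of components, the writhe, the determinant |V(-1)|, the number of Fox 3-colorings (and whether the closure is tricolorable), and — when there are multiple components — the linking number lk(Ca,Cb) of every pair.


V(q) = q^2 + 2q^4 - 2q^5 + q^6 - 2q^7 + q^8
bracket: A^-14 - 2A^-10 + A^-6 - 2A^-2 + 2A^2 + A^10, w = +6
1 component, writhe +6, over 8 crossings
det 9, colorings 27 of 3^8 — tricolorable
observation: |V(-1)| = 9: so tricolorable, since 3 divides 9
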